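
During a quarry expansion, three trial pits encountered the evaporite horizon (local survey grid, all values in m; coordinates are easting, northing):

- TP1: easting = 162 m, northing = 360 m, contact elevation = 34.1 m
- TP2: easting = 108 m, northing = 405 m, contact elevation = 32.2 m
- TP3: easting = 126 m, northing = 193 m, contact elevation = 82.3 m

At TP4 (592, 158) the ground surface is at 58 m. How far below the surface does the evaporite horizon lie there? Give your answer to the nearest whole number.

48 m

Let the plane be z = a·easting + b·northing + c.
TP2−TP1: −54a + 45b = −1.9;  TP3−TP1: −36a − 167b = 48.2.
Solving gives a = −0.17406, b = −0.25110.
Then c = 34.1 − a·162 − b·360 = 152.69.
At (592, 158): z_contact = −103.0 − 39.7 + 152.69 = 10.0 m.
Depth below ground = 58 − 10.0 = 48 m.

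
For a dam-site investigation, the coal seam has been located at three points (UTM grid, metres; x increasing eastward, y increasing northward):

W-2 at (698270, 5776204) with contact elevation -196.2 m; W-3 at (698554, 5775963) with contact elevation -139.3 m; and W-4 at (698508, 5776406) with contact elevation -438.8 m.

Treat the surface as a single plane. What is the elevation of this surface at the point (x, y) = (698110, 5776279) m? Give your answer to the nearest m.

-185 m

Let the plane be z = a·x + b·y + c.
W-3−W-2: 284a − 241b = 56.9;  W-4−W-2: 238a + 202b = −242.6.
Solving gives a = −0.40943465, b = −0.71858689.
Then c = -196.2 − a·698270 − b·5776204 = 4436404.23.
At (698110, 5776279): z = −285830.4 − 4150758.4 + 4436404.23 = -184.6 m.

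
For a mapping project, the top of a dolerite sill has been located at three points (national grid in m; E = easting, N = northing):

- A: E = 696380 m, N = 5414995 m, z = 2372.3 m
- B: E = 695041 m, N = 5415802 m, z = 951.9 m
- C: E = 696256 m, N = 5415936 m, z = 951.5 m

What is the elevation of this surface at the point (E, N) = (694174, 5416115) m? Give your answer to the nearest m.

344 m

Two edge vectors: A→B = (-1339, 807, -1420.4), A→C = (-124, 941, -1420.8).
Normal n = (A→B) × (A→C) = (190010.8, -1726321.6, -1159931).
So ∂z/∂E = −n_x/n_z = 0.16381216 and ∂z/∂N = −n_y/n_z = −1.48829680.
Intercept c from A: 2372.3 − 114075.51 + 8059119.75 = 7947416.54.
At (694174, 5416115): z = 113714.1 − 8060786.6 + 7947416.54 = 344.0 m.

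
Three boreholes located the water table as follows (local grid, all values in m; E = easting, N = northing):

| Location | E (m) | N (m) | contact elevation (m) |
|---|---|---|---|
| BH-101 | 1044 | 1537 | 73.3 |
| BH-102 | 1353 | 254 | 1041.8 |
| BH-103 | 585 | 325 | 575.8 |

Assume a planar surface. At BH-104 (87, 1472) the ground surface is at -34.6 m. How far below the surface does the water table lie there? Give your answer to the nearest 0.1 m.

Let the plane be z = a·E + b·N + c.
BH-102−BH-101: 309a − 1283b = 968.5;  BH-103−BH-101: −459a − 1212b = 502.5.
Solving gives a = 0.549213, b = −0.622598.
Then c = 73.3 − a·1044 − b·1537 = 456.85.
At (87, 1472): z_contact = 47.78 − 916.46 + 456.85 = -411.83 m.
Depth below ground = -34.6 − (-411.83) = 377.2 m.

377.2 m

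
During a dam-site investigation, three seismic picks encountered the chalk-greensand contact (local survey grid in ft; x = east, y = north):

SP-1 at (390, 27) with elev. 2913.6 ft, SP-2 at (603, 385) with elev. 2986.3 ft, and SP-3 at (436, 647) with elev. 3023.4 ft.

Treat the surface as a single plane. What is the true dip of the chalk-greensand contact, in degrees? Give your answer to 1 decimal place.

Two edge vectors: SP-1→SP-2 = (213, 358, 72.7), SP-1→SP-3 = (46, 620, 109.8).
Normal n = (SP-1→SP-2) × (SP-1→SP-3) = (-5765.6, -20043.2, 115592).
So ∂z/∂x = −n_x/n_z = 0.04988 and ∂z/∂y = −n_y/n_z = 0.17340.
Gradient magnitude |∇z| = √(a² + b²) = √(0.00249 + 0.03007) = 0.18043.
True dip = arctan(0.18043) = 10.2°, dipping toward SSW (azimuth ≈ 196°).

10.2°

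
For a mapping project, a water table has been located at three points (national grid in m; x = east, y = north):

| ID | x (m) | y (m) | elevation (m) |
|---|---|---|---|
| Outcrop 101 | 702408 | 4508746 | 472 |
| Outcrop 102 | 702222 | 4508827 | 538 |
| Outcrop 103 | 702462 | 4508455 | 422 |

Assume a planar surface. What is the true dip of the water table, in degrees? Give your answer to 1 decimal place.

Let the plane be z = a·x + b·y + c.
Outcrop 102−Outcrop 101: −186a + 81b = 66;  Outcrop 103−Outcrop 101: 54a − 291b = −50.
Solving gives a = −0.30463, b = 0.11529.
Gradient magnitude |∇z| = √(a² + b²) = √(0.09280 + 0.01329) = 0.32572.
True dip = arctan(0.32572) = 18.0°, dipping toward ESE (azimuth ≈ 111°).

18.0°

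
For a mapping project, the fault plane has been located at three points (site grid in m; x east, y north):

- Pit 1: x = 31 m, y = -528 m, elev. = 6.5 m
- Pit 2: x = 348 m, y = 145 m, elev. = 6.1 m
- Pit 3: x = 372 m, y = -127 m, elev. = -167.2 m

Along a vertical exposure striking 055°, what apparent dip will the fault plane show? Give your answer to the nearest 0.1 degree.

Two edge vectors: Pit 1→Pit 2 = (317, 673, -0.4), Pit 1→Pit 3 = (341, 401, -173.7).
Normal n = (Pit 1→Pit 2) × (Pit 1→Pit 3) = (-116739.7, 54926.5, -102376).
So ∂z/∂x = −n_x/n_z = −1.14030 and ∂z/∂y = −n_y/n_z = 0.53652.
Unit vector along 055° is (sin 55°, cos 55°) = (0.8192, 0.5736).
Slope in that direction = a·(0.8192) + b·(0.5736) = −0.62635.
Apparent dip = arctan|0.62635| = 32.1° (true dip is 51.6°, so apparent ≤ true as expected).

32.1°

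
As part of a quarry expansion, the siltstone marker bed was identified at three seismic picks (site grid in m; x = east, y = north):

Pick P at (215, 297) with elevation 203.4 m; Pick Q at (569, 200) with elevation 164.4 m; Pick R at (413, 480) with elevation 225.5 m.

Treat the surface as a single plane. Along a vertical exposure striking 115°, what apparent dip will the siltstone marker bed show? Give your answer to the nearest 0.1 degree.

Let the plane be z = a·x + b·y + c.
Pick Q−Pick P: 354a − 97b = −39;  Pick R−Pick P: 198a + 183b = 22.1.
Solving gives a = −0.05945, b = 0.18509.
Unit vector along 115° is (sin 115°, cos 115°) = (0.9063, -0.4226).
Slope in that direction = a·(0.9063) + b·(-0.4226) = −0.13211.
Apparent dip = arctan|0.13211| = 7.5° (true dip is 11.0°, so apparent ≤ true as expected).

7.5°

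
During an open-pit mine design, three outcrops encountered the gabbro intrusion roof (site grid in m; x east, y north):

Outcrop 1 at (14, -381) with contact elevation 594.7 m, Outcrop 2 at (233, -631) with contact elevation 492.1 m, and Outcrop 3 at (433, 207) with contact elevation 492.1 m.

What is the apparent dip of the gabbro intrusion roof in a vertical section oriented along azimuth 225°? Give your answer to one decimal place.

Let the plane be z = a·x + b·y + c.
Outcrop 2−Outcrop 1: 219a − 250b = −102.6;  Outcrop 3−Outcrop 1: 419a + 588b = −102.6.
Solving gives a = −0.36818, b = 0.08787.
Unit vector along 225° is (sin 225°, cos 225°) = (-0.7071, -0.7071).
Slope in that direction = a·(-0.7071) + b·(-0.7071) = 0.19821.
Apparent dip = arctan|0.19821| = 11.2° (true dip is 20.7°, so apparent ≤ true as expected).

11.2°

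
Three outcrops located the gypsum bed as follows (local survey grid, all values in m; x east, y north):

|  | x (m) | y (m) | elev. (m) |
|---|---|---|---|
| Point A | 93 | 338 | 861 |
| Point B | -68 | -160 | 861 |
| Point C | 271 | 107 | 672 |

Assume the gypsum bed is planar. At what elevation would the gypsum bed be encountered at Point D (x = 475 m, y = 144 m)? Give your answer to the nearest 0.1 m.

528.4 m

Two edge vectors: Point A→Point B = (-161, -498, 0), Point A→Point C = (178, -231, -189).
Normal n = (Point A→Point B) × (Point A→Point C) = (94122, -30429, 125835).
So ∂z/∂x = −n_x/n_z = −0.74798 and ∂z/∂y = −n_y/n_z = 0.24182.
Intercept c from Point A: 861 + 69.56 − 81.73 = 848.83.
At (475, 144): z = −355.3 + 34.8 + 848.83 = 528.4 m.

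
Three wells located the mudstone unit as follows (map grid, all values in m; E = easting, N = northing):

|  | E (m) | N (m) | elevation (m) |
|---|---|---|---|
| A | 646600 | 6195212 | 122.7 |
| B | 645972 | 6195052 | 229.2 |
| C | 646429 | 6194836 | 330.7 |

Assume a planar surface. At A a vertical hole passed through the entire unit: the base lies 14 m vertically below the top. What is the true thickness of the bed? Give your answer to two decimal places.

12.32 m

Two edge vectors: A→B = (-628, -160, 106.5), A→C = (-171, -376, 208).
Normal n = (A→B) × (A→C) = (6764, 112412.5, 208768).
So ∂z/∂E = −n_x/n_z = −0.03240 and ∂z/∂N = −n_y/n_z = −0.53846.
|∇z| = √(a²+b²) = 0.53943, so dip δ = arctan(0.53943) = 28.34°.
True thickness = vertical thickness × cos δ = 14 × cos 28.34° = 12.32 m.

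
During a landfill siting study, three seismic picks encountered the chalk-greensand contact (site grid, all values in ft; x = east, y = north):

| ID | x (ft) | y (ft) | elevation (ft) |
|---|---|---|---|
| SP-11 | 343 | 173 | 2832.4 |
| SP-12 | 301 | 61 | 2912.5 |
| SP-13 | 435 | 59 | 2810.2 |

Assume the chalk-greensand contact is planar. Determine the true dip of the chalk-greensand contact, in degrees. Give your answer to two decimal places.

41.35°

Let the plane be z = a·x + b·y + c.
SP-12−SP-11: −42a − 112b = 80.1;  SP-13−SP-11: 92a − 114b = −22.2.
Solving gives a = −0.76980, b = −0.42650.
Gradient magnitude |∇z| = √(a² + b²) = √(0.59259 + 0.18191) = 0.88005.
True dip = arctan(0.88005) = 41.35°, dipping toward ENE (azimuth ≈ 061°).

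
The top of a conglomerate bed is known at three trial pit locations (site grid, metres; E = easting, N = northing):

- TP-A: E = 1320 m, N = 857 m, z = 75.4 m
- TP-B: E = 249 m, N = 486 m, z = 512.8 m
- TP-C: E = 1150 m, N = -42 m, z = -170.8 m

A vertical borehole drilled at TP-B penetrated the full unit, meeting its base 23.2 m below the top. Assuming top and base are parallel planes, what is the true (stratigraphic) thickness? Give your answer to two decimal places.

19.39 m

Let the plane be z = a·E + b·N + c.
TP-B−TP-A: −1071a − 371b = 437.4;  TP-C−TP-A: −170a − 899b = −246.2.
Solving gives a = −0.53855, b = 0.37570.
|∇z| = √(a²+b²) = 0.65665, so dip δ = arctan(0.65665) = 33.29°.
True thickness = vertical thickness × cos δ = 23.2 × cos 33.29° = 19.39 m.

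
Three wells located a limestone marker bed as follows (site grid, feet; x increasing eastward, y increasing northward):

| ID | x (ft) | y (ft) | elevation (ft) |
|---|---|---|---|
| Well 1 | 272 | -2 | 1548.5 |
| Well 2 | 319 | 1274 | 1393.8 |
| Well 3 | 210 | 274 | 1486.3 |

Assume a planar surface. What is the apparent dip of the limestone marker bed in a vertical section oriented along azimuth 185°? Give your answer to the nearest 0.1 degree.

Two edge vectors: Well 1→Well 2 = (47, 1276, -154.7), Well 1→Well 3 = (-62, 276, -62.2).
Normal n = (Well 1→Well 2) × (Well 1→Well 3) = (-36670, 12514.8, 92084).
So ∂z/∂x = −n_x/n_z = 0.39822 and ∂z/∂y = −n_y/n_z = −0.13591.
Unit vector along 185° is (sin 185°, cos 185°) = (-0.0872, -0.9962).
Slope in that direction = a·(-0.0872) + b·(-0.9962) = 0.10068.
Apparent dip = arctan|0.10068| = 5.7° (true dip is 22.8°, so apparent ≤ true as expected).

5.7°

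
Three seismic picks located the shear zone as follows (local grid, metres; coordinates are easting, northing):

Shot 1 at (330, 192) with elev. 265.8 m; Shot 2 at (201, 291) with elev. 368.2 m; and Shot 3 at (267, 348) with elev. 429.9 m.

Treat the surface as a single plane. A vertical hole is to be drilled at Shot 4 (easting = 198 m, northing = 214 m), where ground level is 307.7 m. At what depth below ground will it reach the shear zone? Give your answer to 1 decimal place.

21.2 m

Let the plane be z = a·easting + b·northing + c.
Shot 2−Shot 1: −129a + 99b = 102.4;  Shot 3−Shot 1: −63a + 156b = 164.1.
Solving gives a = 0.01955, b = 1.05982.
Then c = 265.8 − a·330 − b·192 = 55.86.
At (198, 214): z_contact = 3.87 + 226.80 + 55.86 = 286.54 m.
Depth below ground = 307.7 − 286.54 = 21.2 m.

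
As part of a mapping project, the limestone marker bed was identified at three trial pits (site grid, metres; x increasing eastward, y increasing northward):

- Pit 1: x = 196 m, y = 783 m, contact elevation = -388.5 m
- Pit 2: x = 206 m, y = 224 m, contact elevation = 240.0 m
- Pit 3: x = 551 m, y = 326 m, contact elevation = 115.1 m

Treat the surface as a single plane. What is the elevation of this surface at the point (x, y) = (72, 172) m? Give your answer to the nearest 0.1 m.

302.4 m

Two edge vectors: Pit 1→Pit 2 = (10, -559, 628.5), Pit 1→Pit 3 = (355, -457, 503.6).
Normal n = (Pit 1→Pit 2) × (Pit 1→Pit 3) = (5712.1, 218081.5, 193875).
So ∂z/∂x = −n_x/n_z = −0.02946 and ∂z/∂y = −n_y/n_z = −1.12486.
Intercept c from Pit 1: -388.5 + 5.77 + 880.76 = 498.04.
At (72, 172): z = −2.1 − 193.5 + 498.04 = 302.4 m.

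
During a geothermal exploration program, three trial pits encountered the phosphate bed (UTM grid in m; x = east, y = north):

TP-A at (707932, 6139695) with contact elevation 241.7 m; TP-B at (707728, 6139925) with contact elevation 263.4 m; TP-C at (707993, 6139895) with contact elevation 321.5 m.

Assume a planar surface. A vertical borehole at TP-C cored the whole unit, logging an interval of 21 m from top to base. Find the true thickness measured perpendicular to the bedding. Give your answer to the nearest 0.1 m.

19.4 m

Two edge vectors: TP-A→TP-B = (-204, 230, 21.7), TP-A→TP-C = (61, 200, 79.8).
Normal n = (TP-A→TP-B) × (TP-A→TP-C) = (14014, 17602.9, -54830).
So ∂z/∂x = −n_x/n_z = 0.25559 and ∂z/∂y = −n_y/n_z = 0.32105.
|∇z| = √(a²+b²) = 0.41036, so dip δ = arctan(0.41036) = 22.31°.
True thickness = vertical thickness × cos δ = 21 × cos 22.31° = 19.4 m.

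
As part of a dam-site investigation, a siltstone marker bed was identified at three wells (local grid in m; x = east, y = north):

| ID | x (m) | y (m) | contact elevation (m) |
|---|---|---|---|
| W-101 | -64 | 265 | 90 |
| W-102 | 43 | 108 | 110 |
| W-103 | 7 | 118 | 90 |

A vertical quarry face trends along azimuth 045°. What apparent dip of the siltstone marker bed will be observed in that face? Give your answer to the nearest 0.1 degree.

33.9°

Let the plane be z = a·x + b·y + c.
W-102−W-101: 107a − 157b = 20;  W-103−W-101: 71a − 147b = 0.
Solving gives a = 0.64164, b = 0.30991.
Unit vector along 045° is (sin 45°, cos 45°) = (0.7071, 0.7071).
Slope in that direction = a·(0.7071) + b·(0.7071) = 0.67285.
Apparent dip = arctan|0.67285| = 33.9° (true dip is 35.5°, so apparent ≤ true as expected).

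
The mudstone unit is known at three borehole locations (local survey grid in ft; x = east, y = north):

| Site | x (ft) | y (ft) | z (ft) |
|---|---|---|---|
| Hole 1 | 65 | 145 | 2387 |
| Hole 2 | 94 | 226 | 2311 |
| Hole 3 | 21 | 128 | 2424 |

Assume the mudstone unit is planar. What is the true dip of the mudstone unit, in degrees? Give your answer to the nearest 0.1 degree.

42.8°

Let the plane be z = a·x + b·y + c.
Hole 2−Hole 1: 29a + 81b = −76;  Hole 3−Hole 1: −44a − 17b = 37.
Solving gives a = −0.55519, b = −0.73950.
Gradient magnitude |∇z| = √(a² + b²) = √(0.30824 + 0.54686) = 0.92472.
True dip = arctan(0.92472) = 42.8°, dipping toward NE (azimuth ≈ 037°).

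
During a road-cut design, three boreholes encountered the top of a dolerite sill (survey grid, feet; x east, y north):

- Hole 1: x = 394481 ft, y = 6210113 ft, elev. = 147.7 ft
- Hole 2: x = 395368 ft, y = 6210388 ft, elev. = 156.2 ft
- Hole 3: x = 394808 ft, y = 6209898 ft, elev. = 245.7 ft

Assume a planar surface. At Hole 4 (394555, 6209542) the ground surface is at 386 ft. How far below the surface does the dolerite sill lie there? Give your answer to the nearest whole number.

59 ft

Let the plane be z = a·x + b·y + c.
Hole 2−Hole 1: 887a + 275b = 8.5;  Hole 3−Hole 1: 327a − 215b = 98.
Solving gives a = 0.10254606, b = −0.29984856.
Then c = 147.7 − a·394481 − b·6210113 = 1821788.64.
At (394555, 6209542): z_contact = 40460.1 − 1861922.2 + 1821788.64 = 326.5 ft.
Depth below ground = 386 − 326.5 = 59 ft.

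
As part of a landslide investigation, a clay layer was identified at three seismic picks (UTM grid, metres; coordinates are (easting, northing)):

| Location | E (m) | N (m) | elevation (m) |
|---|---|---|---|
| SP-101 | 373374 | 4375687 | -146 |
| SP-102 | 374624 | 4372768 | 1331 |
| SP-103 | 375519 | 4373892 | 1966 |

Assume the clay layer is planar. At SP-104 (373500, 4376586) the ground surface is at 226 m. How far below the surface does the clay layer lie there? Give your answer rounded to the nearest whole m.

380 m

Two edge vectors: SP-101→SP-102 = (1250, -2919, 1477), SP-101→SP-103 = (2145, -1795, 2112).
Normal n = (SP-101→SP-102) × (SP-101→SP-103) = (-3513713, 528165, 4017505).
So ∂z/∂E = −n_x/n_z = 0.87460078 and ∂z/∂N = −n_y/n_z = −0.13146592.
Intercept c from SP-101: -146 − 326553.19 + 575253.73 = 248554.54.
At (373500, 4376586): z_contact = 326663.4 − 575371.9 + 248554.54 = -154.0 m.
Depth below ground = 226 − (-154.0) = 380 m.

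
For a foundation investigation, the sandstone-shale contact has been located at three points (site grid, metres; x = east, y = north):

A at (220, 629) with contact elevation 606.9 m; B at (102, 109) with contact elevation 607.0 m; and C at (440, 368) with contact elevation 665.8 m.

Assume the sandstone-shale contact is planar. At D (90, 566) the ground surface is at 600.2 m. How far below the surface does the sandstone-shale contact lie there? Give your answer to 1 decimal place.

17.7 m

Two edge vectors: A→B = (-118, -520, 0.1), A→C = (220, -261, 58.9).
Normal n = (A→B) × (A→C) = (-30601.9, 6972.2, 145198).
So ∂z/∂x = −n_x/n_z = 0.21076 and ∂z/∂y = −n_y/n_z = −0.04802.
Intercept c from A: 606.9 − 46.37 + 30.20 = 590.74.
At (90, 566): z_contact = 18.97 − 27.18 + 590.74 = 582.53 m.
Depth below ground = 600.2 − 582.53 = 17.7 m.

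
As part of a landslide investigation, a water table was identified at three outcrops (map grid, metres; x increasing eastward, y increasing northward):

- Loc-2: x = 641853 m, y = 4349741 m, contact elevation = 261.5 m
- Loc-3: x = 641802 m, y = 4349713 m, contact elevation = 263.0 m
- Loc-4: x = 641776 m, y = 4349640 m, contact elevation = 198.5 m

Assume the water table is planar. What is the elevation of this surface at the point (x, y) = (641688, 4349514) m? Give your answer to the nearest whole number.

Let the plane be z = a·x + b·y + c.
Loc-3−Loc-2: −51a − 28b = 1.5;  Loc-4−Loc-2: −77a − 101b = −63.
Solving gives a = −0.63956594, b = 1.11135225.
Then c = 261.5 − a·641853 − b·4349741 = −4423325.64.
At (641688, 4349514): z = −410401.8 + 4833842.2 − 4423325.64 = 114.8 m.

115 m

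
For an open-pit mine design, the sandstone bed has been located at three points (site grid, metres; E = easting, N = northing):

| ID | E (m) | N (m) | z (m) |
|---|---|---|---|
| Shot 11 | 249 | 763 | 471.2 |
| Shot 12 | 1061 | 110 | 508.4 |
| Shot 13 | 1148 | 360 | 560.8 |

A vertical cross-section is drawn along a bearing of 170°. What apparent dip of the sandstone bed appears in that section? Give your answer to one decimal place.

Let the plane be z = a·E + b·N + c.
Shot 12−Shot 11: 812a − 653b = 37.2;  Shot 13−Shot 11: 899a − 403b = 89.6.
Solving gives a = 0.16750, b = 0.15131.
Unit vector along 170° is (sin 170°, cos 170°) = (0.1736, -0.9848).
Slope in that direction = a·(0.1736) + b·(-0.9848) = −0.11993.
Apparent dip = arctan|0.11993| = 6.8° (true dip is 12.7°, so apparent ≤ true as expected).

6.8°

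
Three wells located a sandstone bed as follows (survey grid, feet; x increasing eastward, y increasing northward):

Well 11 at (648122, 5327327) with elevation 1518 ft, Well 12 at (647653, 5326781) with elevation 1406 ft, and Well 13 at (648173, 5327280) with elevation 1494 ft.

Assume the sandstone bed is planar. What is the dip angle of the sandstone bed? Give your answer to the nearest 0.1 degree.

20.5°

Two edge vectors: Well 11→Well 12 = (-469, -546, -112), Well 11→Well 13 = (51, -47, -24).
Normal n = (Well 11→Well 12) × (Well 11→Well 13) = (7840, -16968, 49889).
So ∂z/∂x = −n_x/n_z = −0.15715 and ∂z/∂y = −n_y/n_z = 0.34012.
Gradient magnitude |∇z| = √(a² + b²) = √(0.02470 + 0.11568) = 0.37467.
True dip = arctan(0.37467) = 20.5°, dipping toward SSE (azimuth ≈ 155°).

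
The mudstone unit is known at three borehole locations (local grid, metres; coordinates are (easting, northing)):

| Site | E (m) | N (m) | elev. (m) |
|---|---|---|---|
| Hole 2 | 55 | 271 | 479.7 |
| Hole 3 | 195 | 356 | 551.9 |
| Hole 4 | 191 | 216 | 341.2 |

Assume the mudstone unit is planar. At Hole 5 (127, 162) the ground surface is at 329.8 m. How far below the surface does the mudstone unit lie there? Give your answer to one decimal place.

Two edge vectors: Hole 2→Hole 3 = (140, 85, 72.2), Hole 2→Hole 4 = (136, -55, -138.5).
Normal n = (Hole 2→Hole 3) × (Hole 2→Hole 4) = (-7801.5, 29209.2, -19260).
So ∂z/∂E = −n_x/n_z = −0.40506 and ∂z/∂N = −n_y/n_z = 1.51657.
Intercept c from Hole 2: 479.7 + 22.28 − 410.99 = 90.99.
At (127, 162): z_contact = −51.44 + 245.68 + 90.99 = 285.23 m.
Depth below ground = 329.8 − 285.23 = 44.6 m.

44.6 m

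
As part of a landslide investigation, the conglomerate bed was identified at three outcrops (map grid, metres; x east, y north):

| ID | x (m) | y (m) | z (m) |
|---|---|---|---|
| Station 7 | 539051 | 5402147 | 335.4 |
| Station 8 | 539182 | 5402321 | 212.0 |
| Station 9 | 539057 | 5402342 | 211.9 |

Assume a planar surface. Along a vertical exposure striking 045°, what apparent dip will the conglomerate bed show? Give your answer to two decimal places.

27.47°

Two edge vectors: Station 7→Station 8 = (131, 174, -123.4), Station 7→Station 9 = (6, 195, -123.5).
Normal n = (Station 7→Station 8) × (Station 7→Station 9) = (2574, 15438.1, 24501).
So ∂z/∂x = −n_x/n_z = −0.10506 and ∂z/∂y = −n_y/n_z = −0.63010.
Unit vector along 045° is (sin 45°, cos 45°) = (0.7071, 0.7071).
Slope in that direction = a·(0.7071) + b·(0.7071) = −0.51984.
Apparent dip = arctan|0.51984| = 27.47° (true dip is 32.6°, so apparent ≤ true as expected).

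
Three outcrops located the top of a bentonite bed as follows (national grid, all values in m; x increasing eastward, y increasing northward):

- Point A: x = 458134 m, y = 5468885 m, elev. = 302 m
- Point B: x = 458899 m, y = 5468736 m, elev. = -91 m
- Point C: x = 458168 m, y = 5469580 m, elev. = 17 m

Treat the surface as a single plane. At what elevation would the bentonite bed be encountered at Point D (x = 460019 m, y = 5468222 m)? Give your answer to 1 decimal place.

Two edge vectors: Point A→Point B = (765, -149, -393), Point A→Point C = (34, 695, -285).
Normal n = (Point A→Point B) × (Point A→Point C) = (315600, 204663, 536741).
So ∂z/∂x = −n_x/n_z = −0.587993092 and ∂z/∂y = −n_y/n_z = −0.381306813.
Intercept c from Point A: 302 + 269379.63 + 2085323.11 = 2355004.74.
At (460019, 5468222): z = −270488.0 − 2085070.3 + 2355004.74 = -553.6 m.

-553.6 m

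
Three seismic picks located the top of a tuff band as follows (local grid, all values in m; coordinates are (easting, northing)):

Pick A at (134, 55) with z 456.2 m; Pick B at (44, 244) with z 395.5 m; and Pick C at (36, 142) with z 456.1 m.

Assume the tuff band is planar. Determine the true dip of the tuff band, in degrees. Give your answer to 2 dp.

Two edge vectors: Pick A→Pick B = (-90, 189, -60.7), Pick A→Pick C = (-98, 87, -0.1).
Normal n = (Pick A→Pick B) × (Pick A→Pick C) = (5262, 5939.6, 10692).
So ∂z/∂E = −n_x/n_z = −0.49214 and ∂z/∂N = −n_y/n_z = −0.55552.
Gradient magnitude |∇z| = √(a² + b²) = √(0.24221 + 0.30860) = 0.74216.
True dip = arctan(0.74216) = 36.58°, dipping toward NE (azimuth ≈ 042°).

36.58°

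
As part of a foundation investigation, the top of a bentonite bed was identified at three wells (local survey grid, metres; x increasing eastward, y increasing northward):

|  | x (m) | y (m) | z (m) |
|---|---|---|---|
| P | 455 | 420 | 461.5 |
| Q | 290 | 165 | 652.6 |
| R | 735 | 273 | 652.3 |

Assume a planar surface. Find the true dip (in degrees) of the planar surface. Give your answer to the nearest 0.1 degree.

42.4°

Two edge vectors: P→Q = (-165, -255, 191.1), P→R = (280, -147, 190.8).
Normal n = (P→Q) × (P→R) = (-20562.3, 84990, 95655).
So ∂z/∂x = −n_x/n_z = 0.21496 and ∂z/∂y = −n_y/n_z = −0.88851.
Gradient magnitude |∇z| = √(a² + b²) = √(0.04621 + 0.78944) = 0.91414.
True dip = arctan(0.91414) = 42.4°, dipping toward NNW (azimuth ≈ 346°).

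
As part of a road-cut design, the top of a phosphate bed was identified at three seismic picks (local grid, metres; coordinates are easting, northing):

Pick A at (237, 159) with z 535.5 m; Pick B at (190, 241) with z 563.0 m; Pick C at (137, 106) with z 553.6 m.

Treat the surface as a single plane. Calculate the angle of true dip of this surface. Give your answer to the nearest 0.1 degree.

Let the plane be z = a·easting + b·northing + c.
Pick B−Pick A: −47a + 82b = 27.5;  Pick C−Pick A: −100a − 53b = 18.1.
Solving gives a = −0.27516, b = 0.17765.
Gradient magnitude |∇z| = √(a² + b²) = √(0.07571 + 0.03156) = 0.32752.
True dip = arctan(0.32752) = 18.1°, dipping toward ESE (azimuth ≈ 123°).

18.1°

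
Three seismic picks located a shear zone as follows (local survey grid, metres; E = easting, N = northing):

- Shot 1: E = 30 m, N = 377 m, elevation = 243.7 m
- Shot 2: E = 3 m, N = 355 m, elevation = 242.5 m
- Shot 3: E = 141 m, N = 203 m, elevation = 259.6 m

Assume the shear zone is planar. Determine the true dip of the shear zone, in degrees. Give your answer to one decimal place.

5.1°

Two edge vectors: Shot 1→Shot 2 = (-27, -22, -1.2), Shot 1→Shot 3 = (111, -174, 15.9).
Normal n = (Shot 1→Shot 2) × (Shot 1→Shot 3) = (-558.6, 296.1, 7140).
So ∂z/∂E = −n_x/n_z = 0.07824 and ∂z/∂N = −n_y/n_z = −0.04147.
Gradient magnitude |∇z| = √(a² + b²) = √(0.00612 + 0.00172) = 0.08855.
True dip = arctan(0.08855) = 5.1°, dipping toward WNW (azimuth ≈ 298°).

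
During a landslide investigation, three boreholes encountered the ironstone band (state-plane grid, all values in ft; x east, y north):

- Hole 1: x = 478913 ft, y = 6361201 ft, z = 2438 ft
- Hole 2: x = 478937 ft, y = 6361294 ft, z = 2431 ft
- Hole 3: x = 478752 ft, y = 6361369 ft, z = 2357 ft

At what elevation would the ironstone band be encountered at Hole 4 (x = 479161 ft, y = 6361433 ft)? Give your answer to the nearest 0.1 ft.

Let the plane be z = a·x + b·y + c.
Hole 2−Hole 1: 24a + 93b = −7;  Hole 3−Hole 1: −161a + 168b = −81.
Solving gives a = 0.334490923, b = −0.161589056.
Then c = 2438 − a·478913 − b·6361201 = 870146.41.
At (479161, 6361433): z = 160275.0 − 1027938.0 + 870146.41 = 2483.5 ft.

2483.5 ft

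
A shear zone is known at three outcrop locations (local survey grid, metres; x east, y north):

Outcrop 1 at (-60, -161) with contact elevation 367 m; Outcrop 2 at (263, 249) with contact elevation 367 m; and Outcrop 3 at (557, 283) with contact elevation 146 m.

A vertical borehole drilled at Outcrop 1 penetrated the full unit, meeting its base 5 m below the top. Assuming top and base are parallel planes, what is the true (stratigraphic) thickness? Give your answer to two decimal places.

Two edge vectors: Outcrop 1→Outcrop 2 = (323, 410, 0), Outcrop 1→Outcrop 3 = (617, 444, -221).
Normal n = (Outcrop 1→Outcrop 2) × (Outcrop 1→Outcrop 3) = (-90610, 71383, -109558).
So ∂z/∂x = −n_x/n_z = −0.82705 and ∂z/∂y = −n_y/n_z = 0.65155.
|∇z| = √(a²+b²) = 1.05287, so dip δ = arctan(1.05287) = 46.48°.
True thickness = vertical thickness × cos δ = 5 × cos 46.48° = 3.44 m.

3.44 m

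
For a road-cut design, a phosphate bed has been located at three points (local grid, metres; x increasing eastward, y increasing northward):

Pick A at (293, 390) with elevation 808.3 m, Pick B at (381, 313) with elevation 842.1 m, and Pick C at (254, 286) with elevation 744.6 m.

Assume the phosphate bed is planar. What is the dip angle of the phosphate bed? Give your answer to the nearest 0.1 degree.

Let the plane be z = a·x + b·y + c.
Pick B−Pick A: 88a − 77b = 33.8;  Pick C−Pick A: −39a − 104b = −63.7.
Solving gives a = 0.69273, b = 0.35273.
Gradient magnitude |∇z| = √(a² + b²) = √(0.47987 + 0.12442) = 0.77736.
True dip = arctan(0.77736) = 37.9°, dipping toward WSW (azimuth ≈ 243°).

37.9°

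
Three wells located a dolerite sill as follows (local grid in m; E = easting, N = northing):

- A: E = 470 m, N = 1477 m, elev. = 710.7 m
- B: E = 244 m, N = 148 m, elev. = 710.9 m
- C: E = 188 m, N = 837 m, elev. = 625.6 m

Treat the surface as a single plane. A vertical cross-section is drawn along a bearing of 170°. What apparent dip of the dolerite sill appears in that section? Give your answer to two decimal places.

9.54°

Let the plane be z = a·E + b·N + c.
B−A: −226a − 1329b = 0.2;  C−A: −282a − 640b = −85.1.
Solving gives a = 0.49199, b = −0.08381.
Unit vector along 170° is (sin 170°, cos 170°) = (0.1736, -0.9848).
Slope in that direction = a·(0.1736) + b·(-0.9848) = 0.16797.
Apparent dip = arctan|0.16797| = 9.54° (true dip is 26.5°, so apparent ≤ true as expected).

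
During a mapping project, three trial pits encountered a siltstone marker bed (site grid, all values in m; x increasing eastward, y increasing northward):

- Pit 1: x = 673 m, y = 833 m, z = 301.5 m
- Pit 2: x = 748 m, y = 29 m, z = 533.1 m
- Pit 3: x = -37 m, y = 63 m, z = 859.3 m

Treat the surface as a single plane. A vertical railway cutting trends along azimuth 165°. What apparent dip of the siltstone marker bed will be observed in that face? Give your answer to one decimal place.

Let the plane be z = a·x + b·y + c.
Pit 2−Pit 1: 75a − 804b = 231.6;  Pit 3−Pit 1: −710a − 770b = 557.8.
Solving gives a = −0.42975, b = −0.32815.
Unit vector along 165° is (sin 165°, cos 165°) = (0.2588, -0.9659).
Slope in that direction = a·(0.2588) + b·(-0.9659) = 0.20574.
Apparent dip = arctan|0.20574| = 11.6° (true dip is 28.4°, so apparent ≤ true as expected).

11.6°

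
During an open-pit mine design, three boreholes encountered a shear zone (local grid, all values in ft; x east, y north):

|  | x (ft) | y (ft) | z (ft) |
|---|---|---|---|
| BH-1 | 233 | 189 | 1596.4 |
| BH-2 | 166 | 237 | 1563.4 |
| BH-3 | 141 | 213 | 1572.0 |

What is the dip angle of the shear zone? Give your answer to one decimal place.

27.3°

Let the plane be z = a·x + b·y + c.
BH-2−BH-1: −67a + 48b = −33;  BH-3−BH-1: −92a + 24b = −24.4.
Solving gives a = 0.13504, b = −0.49900.
Gradient magnitude |∇z| = √(a² + b²) = √(0.01824 + 0.24900) = 0.51695.
True dip = arctan(0.51695) = 27.3°, dipping toward NNW (azimuth ≈ 345°).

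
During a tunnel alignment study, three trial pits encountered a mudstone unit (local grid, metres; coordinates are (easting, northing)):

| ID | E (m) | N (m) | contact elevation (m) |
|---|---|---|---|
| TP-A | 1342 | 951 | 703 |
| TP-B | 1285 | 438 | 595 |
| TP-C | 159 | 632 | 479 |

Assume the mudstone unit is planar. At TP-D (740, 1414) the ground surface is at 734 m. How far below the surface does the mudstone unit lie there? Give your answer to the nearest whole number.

23 m

Two edge vectors: TP-A→TP-B = (-57, -513, -108), TP-A→TP-C = (-1183, -319, -224).
Normal n = (TP-A→TP-B) × (TP-A→TP-C) = (80460, 114996, -588696).
So ∂z/∂E = −n_x/n_z = 0.13667 and ∂z/∂N = −n_y/n_z = 0.19534.
Intercept c from TP-A: 703 − 183.42 − 185.77 = 333.81.
At (740, 1414): z_contact = 101.1 + 276.2 + 333.81 = 711.2 m.
Depth below ground = 734 − 711.2 = 23 m.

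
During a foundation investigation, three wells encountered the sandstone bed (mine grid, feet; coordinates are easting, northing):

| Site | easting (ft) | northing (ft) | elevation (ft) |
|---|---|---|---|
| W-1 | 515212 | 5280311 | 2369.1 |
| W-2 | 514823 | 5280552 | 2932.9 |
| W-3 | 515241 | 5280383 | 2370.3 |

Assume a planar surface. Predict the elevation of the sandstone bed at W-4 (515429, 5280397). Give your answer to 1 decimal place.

Two edge vectors: W-1→W-2 = (-389, 241, 563.8), W-1→W-3 = (29, 72, 1.2).
Normal n = (W-1→W-2) × (W-1→W-3) = (-40304.4, 16817, -34997).
So ∂z/∂easting = −n_x/n_z = −1.151652999 and ∂z/∂northing = −n_y/n_z = 0.480526902.
Intercept c from W-1: 2369.1 + 593345.44 − 2537331.49 = −1941616.94.
At (515429, 5280397): z = −593595.4 + 2537372.8 − 1941616.94 = 2160.5 ft.

2160.5 ft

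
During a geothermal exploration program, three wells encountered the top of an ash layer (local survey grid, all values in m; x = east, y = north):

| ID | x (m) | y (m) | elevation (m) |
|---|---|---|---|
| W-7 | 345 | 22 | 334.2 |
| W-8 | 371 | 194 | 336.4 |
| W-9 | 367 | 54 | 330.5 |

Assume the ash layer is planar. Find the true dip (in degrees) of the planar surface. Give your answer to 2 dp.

13.73°

Let the plane be z = a·x + b·y + c.
W-8−W-7: 26a + 172b = 2.2;  W-9−W-7: 22a + 32b = −3.7.
Solving gives a = −0.23943, b = 0.04898.
Gradient magnitude |∇z| = √(a² + b²) = √(0.05733 + 0.00240) = 0.24439.
True dip = arctan(0.24439) = 13.73°, dipping toward ESE (azimuth ≈ 102°).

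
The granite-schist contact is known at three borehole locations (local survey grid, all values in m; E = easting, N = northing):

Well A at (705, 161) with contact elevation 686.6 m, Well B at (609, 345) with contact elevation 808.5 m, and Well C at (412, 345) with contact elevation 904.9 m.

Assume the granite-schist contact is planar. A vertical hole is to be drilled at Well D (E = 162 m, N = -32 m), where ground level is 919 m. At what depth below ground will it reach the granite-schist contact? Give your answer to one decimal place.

Let the plane be z = a·E + b·N + c.
Well B−Well A: −96a + 184b = 121.9;  Well C−Well A: −293a + 184b = 218.3.
Solving gives a = −0.48934, b = 0.40719.
Then c = 686.6 − a·705 − b·161 = 966.03.
At (162, -32): z_contact = −79.27 − 13.03 + 966.03 = 873.72 m.
Depth below ground = 919 − 873.72 = 45.3 m.

45.3 m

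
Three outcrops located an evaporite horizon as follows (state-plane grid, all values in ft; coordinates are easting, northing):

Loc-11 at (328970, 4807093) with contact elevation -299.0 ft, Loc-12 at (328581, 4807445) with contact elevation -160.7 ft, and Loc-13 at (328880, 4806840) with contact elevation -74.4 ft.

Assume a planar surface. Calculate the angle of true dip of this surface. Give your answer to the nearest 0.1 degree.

Two edge vectors: Loc-11→Loc-12 = (-389, 352, 138.3), Loc-11→Loc-13 = (-90, -253, 224.6).
Normal n = (Loc-11→Loc-12) × (Loc-11→Loc-13) = (114049.1, 74922.4, 130097).
So ∂z/∂easting = −n_x/n_z = −0.87665 and ∂z/∂northing = −n_y/n_z = −0.57590.
Gradient magnitude |∇z| = √(a² + b²) = √(0.76851 + 0.33166) = 1.04889.
True dip = arctan(1.04889) = 46.4°, dipping toward ENE (azimuth ≈ 057°).

46.4°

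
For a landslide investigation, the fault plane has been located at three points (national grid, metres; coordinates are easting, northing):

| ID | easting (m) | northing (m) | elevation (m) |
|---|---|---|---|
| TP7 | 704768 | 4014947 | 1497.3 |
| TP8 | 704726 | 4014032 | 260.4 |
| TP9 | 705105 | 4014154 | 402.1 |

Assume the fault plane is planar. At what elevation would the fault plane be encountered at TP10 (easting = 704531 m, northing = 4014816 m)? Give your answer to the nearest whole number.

Two edge vectors: TP7→TP8 = (-42, -915, -1236.9), TP7→TP9 = (337, -793, -1095.2).
Normal n = (TP7→TP8) × (TP7→TP9) = (21246.3, -462833.7, 341661).
So ∂z/∂easting = −n_x/n_z = −0.06218532 and ∂z/∂northing = −n_y/n_z = 1.35465769.
Intercept c from TP7: 1497.3 + 43826.23 − 5438878.82 = −5393555.29.
At (704531, 4014816): z = −43811.5 + 5438701.4 − 5393555.29 = 1334.6 m.

1335 m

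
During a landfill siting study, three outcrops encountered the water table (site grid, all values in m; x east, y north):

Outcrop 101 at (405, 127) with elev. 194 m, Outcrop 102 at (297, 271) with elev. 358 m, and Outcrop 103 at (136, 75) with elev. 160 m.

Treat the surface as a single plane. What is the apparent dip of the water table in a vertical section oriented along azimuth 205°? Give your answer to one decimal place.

43.3°

Let the plane be z = a·x + b·y + c.
Outcrop 102−Outcrop 101: −108a + 144b = 164;  Outcrop 103−Outcrop 101: −269a − 52b = −34.
Solving gives a = −0.08189, b = 1.07747.
Unit vector along 205° is (sin 205°, cos 205°) = (-0.4226, -0.9063).
Slope in that direction = a·(-0.4226) + b·(-0.9063) = −0.94191.
Apparent dip = arctan|0.94191| = 43.3° (true dip is 47.2°, so apparent ≤ true as expected).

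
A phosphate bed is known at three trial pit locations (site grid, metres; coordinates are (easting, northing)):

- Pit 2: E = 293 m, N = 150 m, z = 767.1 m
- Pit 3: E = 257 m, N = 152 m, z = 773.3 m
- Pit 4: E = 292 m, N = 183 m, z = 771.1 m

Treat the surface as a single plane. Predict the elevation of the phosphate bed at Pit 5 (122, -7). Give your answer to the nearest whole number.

Let the plane be z = a·E + b·N + c.
Pit 3−Pit 2: −36a + 2b = 6.2;  Pit 4−Pit 2: −1a + 33b = 4.
Solving gives a = −0.16577, b = 0.11619.
Then c = 767.1 − a·293 − b·150 = 798.24.
At (122, -7): z = −20.2 − 0.8 + 798.24 = 777.2 m.

777 m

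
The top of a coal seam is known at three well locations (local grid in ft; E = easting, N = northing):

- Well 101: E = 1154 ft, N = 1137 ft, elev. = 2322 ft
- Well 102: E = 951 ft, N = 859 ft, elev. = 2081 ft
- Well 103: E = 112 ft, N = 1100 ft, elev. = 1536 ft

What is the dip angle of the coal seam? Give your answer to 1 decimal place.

39.0°

Two edge vectors: Well 101→Well 102 = (-203, -278, -241), Well 101→Well 103 = (-1042, -37, -786).
Normal n = (Well 101→Well 102) × (Well 101→Well 103) = (209591, 91564, -282165).
So ∂z/∂E = −n_x/n_z = 0.74280 and ∂z/∂N = −n_y/n_z = 0.32451.
Gradient magnitude |∇z| = √(a² + b²) = √(0.55175 + 0.10530) = 0.81059.
True dip = arctan(0.81059) = 39.0°, dipping toward WSW (azimuth ≈ 246°).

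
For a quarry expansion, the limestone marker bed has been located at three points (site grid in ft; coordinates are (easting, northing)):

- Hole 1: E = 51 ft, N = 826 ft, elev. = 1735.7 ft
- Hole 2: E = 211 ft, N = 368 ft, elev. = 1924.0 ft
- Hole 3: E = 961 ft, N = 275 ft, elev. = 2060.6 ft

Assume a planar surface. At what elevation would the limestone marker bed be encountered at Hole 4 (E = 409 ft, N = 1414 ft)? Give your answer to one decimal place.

Let the plane be z = a·E + b·N + c.
Hole 2−Hole 1: 160a − 458b = 188.3;  Hole 3−Hole 1: 910a − 551b = 324.9.
Solving gives a = 0.137091, b = −0.363243.
Then c = 1735.7 − a·51 − b·826 = 2028.75.
At (409, 1414): z = 56.1 − 513.6 + 2028.75 = 1571.2 ft.

1571.2 ft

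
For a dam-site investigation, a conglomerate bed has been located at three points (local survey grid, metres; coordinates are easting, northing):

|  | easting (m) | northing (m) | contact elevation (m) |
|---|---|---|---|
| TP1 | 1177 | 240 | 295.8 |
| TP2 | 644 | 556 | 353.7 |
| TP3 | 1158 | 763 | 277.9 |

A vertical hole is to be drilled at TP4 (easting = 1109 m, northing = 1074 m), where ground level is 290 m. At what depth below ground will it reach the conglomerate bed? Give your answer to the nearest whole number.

18 m

Two edge vectors: TP1→TP2 = (-533, 316, 57.9), TP1→TP3 = (-19, 523, -17.9).
Normal n = (TP1→TP2) × (TP1→TP3) = (-35938.1, -10640.8, -272755).
So ∂z/∂easting = −n_x/n_z = −0.13176 and ∂z/∂northing = −n_y/n_z = −0.03901.
Intercept c from TP1: 295.8 + 155.08 + 9.36 = 460.24.
At (1109, 1074): z_contact = −146.1 − 41.9 + 460.24 = 272.2 m.
Depth below ground = 290 − 272.2 = 18 m.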